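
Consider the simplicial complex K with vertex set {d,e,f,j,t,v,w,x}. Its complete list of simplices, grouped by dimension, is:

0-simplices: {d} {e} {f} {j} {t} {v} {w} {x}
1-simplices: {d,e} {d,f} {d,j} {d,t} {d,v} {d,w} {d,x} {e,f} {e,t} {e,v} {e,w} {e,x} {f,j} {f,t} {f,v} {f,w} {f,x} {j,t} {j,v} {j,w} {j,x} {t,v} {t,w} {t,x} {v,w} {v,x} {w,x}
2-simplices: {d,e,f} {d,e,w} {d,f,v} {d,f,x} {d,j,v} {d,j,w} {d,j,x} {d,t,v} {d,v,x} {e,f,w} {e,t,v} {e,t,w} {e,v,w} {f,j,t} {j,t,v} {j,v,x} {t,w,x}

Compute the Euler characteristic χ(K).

n_0=8 n_1=27 n_2=17
χ=+8−27+17=-2

χ(K)=-2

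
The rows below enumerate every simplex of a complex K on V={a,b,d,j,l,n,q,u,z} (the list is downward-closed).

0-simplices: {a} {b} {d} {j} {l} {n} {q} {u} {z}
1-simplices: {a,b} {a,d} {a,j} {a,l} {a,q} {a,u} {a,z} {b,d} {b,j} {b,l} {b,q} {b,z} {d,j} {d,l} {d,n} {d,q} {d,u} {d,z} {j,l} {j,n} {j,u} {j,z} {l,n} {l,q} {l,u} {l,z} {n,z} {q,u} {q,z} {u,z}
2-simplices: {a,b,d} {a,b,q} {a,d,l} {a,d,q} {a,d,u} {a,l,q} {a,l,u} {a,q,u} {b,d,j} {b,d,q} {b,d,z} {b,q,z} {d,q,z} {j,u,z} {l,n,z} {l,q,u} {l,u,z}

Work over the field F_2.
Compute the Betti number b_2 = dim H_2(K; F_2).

b_2=3

n_0=9 n_1=30 n_2=17  [Z2]
∂1: piv[ab,ad,aj,al,aq,au,az,dn] rk=8  ker:bd,bj,bl,bq,bz,dj,dl,dq,du,dz,jl,jn,ju,jz,ln,lq,lu,lz,nz,qu,qz,uz
∂2: piv[abd,abq,adl,adq,adu,alq,alu,aqu,bdj,bdz,bqz,juz,lnz,luz] rk=14  ker:bdq,dqz,lqu
b_2=(17−14)−0=3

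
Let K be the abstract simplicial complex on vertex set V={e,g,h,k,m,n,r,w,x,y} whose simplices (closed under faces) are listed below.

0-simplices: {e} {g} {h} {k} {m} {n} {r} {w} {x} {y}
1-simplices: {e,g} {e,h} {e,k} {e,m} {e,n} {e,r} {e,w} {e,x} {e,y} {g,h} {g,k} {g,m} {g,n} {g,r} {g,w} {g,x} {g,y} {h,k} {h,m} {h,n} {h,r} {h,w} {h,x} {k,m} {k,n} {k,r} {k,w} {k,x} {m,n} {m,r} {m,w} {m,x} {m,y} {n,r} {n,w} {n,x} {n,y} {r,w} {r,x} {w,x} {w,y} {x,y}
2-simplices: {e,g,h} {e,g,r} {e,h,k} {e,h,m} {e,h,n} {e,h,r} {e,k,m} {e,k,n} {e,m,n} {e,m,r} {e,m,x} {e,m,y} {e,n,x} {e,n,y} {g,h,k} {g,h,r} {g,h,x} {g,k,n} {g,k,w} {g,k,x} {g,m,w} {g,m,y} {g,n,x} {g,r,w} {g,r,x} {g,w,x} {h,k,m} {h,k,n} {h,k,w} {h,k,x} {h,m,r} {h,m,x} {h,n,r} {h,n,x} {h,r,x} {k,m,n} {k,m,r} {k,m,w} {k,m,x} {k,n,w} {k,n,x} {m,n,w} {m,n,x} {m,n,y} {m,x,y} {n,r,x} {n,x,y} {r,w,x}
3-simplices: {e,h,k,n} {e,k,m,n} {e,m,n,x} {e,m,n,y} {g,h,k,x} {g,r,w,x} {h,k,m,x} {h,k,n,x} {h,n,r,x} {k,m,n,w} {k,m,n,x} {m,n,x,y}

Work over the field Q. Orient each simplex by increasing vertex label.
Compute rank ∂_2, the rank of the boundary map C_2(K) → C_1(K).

rank∂_2=31

n_0=10 n_1=42 n_2=48 n_3=12  [Q]
∂1: piv[eg,eh,ek,em,en,er,ew,ex,ey] rk=9  ker:gh,gk,gm,gn,gr,gw,gx,gy,hk,hm,hn,hr,hw,hx,km,kn,kr,kw,kx,mn,mr,mw,mx,my,nr,nw,nx,ny,rw,rx,wx,wy,xy
∂2: piv[egh,egr,ehk,ehm,ehn,ehr,ekm,ekn,emn,emr,emx,emy,enx,eny,ghk,ghx,gkn,gkw,gkx,gmw,gmy,gnx,grw,grx,gwx,hkw,hnr,kmr,kmw,knw,mxy] rk=31  ker:ghr,hkm,hkn,hkx,hmr,hmx,hnx,hrx,kmn,kmx,knx,mnw,mnx,mny,nrx,nxy,rwx
∂3: piv[ehkn,ekmn,emnx,emny,ghkx,grwx,hkmx,hknx,hnrx,kmnw,kmnx,mnxy] rk=12
rk∂_2=31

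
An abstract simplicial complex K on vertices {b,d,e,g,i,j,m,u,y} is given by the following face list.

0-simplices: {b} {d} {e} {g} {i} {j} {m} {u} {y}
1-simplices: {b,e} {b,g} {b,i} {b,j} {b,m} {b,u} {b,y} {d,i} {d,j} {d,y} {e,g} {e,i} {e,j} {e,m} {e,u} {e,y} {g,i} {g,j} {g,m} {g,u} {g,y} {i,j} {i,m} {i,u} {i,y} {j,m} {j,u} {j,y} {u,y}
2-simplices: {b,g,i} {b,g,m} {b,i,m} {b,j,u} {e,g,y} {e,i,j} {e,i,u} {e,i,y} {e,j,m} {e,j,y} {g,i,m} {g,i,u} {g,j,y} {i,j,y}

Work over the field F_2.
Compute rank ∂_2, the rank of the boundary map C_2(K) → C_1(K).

rank∂_2=12

n_0=9 n_1=29 n_2=14  [Z2]
∂1: piv[be,bg,bi,bj,bm,bu,by,di] rk=8  ker:dj,dy,eg,ei,ej,em,eu,ey,gi,gj,gm,gu,gy,ij,im,iu,iy,jm,ju,jy,uy
∂2: piv[bgi,bgm,bim,bju,egy,eij,eiu,eiy,ejm,ejy,giu,gjy] rk=12  ker:gim,ijy
rk∂_2=12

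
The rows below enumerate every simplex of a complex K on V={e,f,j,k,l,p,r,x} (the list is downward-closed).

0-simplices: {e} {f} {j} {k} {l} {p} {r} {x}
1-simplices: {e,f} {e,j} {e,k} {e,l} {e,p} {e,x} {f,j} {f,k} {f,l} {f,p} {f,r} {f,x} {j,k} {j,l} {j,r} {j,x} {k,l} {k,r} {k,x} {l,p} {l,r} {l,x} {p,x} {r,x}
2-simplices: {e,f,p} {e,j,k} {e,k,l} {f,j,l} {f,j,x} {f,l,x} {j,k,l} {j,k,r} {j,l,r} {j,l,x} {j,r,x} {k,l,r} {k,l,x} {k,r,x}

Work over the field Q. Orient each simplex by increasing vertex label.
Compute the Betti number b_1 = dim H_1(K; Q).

n_0=8 n_1=24 n_2=14  [Q]
∂1: piv[ef,ej,ek,el,ep,ex,fr] rk=7  ker:fj,fk,fl,fp,fx,jk,jl,jr,jx,kl,kr,kx,lp,lr,lx,px,rx
∂2: piv[efp,ejk,ekl,fjl,fjx,flx,jkl,jkr,jlr,jrx,klx] rk=11  ker:jlx,klr,krx
b_1=(24−7)−11=6

b_1=6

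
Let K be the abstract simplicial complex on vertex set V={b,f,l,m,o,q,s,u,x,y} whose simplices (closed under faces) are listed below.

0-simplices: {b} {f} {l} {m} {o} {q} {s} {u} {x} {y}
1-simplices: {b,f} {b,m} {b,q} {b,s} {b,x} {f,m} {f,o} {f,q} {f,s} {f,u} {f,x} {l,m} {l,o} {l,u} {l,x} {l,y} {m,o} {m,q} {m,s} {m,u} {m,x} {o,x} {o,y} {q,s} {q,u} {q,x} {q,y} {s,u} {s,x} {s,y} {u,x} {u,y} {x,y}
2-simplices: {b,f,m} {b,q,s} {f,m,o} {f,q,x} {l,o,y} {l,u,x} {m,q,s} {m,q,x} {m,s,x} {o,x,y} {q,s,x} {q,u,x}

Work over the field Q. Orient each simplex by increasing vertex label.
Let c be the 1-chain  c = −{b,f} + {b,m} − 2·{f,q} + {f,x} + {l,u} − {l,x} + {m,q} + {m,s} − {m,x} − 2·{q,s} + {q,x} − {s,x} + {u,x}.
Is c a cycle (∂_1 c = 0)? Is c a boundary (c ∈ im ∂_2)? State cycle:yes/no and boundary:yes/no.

cycle:yes boundary:no

n_0=10 n_1=33 n_2=12  [Q]
∂1: piv[bf,bm,bq,bs,bx,fo,fu,lm,ly] rk=9  ker:fm,fq,fs,fx,lo,lu,lx,mo,mq,ms,mu,mx,ox,oy,qs,qu,qx,qy,su,sx,sy,ux,uy,xy
∂2: piv[bfm,bqs,fmo,fqx,loy,lux,mqs,mqx,msx,oxy,qux] rk=11  ker:qsx
∂1c = 0
c vs im∂2: residual ≠ 0 ⇒ not boundary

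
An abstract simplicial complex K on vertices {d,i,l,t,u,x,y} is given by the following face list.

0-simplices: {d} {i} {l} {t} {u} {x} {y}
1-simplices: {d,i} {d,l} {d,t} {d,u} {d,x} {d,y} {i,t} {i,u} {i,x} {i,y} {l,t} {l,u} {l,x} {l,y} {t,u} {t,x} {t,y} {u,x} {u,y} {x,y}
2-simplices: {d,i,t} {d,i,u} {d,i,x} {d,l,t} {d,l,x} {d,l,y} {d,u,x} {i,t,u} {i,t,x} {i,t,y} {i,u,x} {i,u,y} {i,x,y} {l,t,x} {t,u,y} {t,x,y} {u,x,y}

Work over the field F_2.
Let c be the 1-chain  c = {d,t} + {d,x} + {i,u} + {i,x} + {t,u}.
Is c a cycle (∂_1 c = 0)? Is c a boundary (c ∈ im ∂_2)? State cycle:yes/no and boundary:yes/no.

cycle:yes boundary:yes

n_0=7 n_1=20 n_2=17  [Z2]
∂1: piv[di,dl,dt,du,dx,dy] rk=6  ker:it,iu,ix,iy,lt,lu,lx,ly,tu,tx,ty,ux,uy,xy
∂2: piv[dit,diu,dix,dlt,dlx,dly,dux,itu,itx,ity,iuy,ixy] rk=12  ker:iux,ltx,tuy,txy,uxy
∂1c = 0
c vs im∂2: reduces to 0 ⇒ boundary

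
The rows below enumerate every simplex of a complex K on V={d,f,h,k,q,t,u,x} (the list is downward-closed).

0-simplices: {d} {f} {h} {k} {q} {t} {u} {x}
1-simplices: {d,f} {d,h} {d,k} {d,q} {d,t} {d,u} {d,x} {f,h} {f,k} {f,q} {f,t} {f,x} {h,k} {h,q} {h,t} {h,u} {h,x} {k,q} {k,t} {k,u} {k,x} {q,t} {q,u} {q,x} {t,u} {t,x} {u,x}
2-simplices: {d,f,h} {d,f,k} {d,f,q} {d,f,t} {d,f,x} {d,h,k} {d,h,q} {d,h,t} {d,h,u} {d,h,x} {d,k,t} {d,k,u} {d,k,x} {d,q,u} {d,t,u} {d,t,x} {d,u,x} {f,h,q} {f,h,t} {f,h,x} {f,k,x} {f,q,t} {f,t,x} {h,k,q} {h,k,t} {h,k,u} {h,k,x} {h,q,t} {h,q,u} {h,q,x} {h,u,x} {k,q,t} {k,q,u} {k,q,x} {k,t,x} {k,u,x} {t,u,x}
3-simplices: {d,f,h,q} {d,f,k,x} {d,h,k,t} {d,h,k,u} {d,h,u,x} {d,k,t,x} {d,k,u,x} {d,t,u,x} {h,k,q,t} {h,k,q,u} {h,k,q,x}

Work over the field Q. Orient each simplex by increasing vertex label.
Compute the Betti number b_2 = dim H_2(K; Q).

n_0=8 n_1=27 n_2=37 n_3=11  [Q]
∂1: piv[df,dh,dk,dq,dt,du,dx] rk=7  ker:fh,fk,fq,ft,fx,hk,hq,ht,hu,hx,kq,kt,ku,kx,qt,qu,qx,tu,tx,ux
∂2: piv[dfh,dfk,dfq,dft,dfx,dhk,dhq,dht,dhu,dhx,dkt,dku,dkx,dqu,dtu,dtx,dux,fqt,hkq,hqx] rk=20  ker:fhq,fht,fhx,fkx,ftx,hkt,hku,hkx,hqt,hqu,hux,kqt,kqu,kqx,ktx,kux,tux
∂3: piv[dfhq,dfkx,dhkt,dhku,dhux,dktx,dkux,dtux,hkqt,hkqu,hkqx] rk=11
b_2=(37−20)−11=6

b_2=6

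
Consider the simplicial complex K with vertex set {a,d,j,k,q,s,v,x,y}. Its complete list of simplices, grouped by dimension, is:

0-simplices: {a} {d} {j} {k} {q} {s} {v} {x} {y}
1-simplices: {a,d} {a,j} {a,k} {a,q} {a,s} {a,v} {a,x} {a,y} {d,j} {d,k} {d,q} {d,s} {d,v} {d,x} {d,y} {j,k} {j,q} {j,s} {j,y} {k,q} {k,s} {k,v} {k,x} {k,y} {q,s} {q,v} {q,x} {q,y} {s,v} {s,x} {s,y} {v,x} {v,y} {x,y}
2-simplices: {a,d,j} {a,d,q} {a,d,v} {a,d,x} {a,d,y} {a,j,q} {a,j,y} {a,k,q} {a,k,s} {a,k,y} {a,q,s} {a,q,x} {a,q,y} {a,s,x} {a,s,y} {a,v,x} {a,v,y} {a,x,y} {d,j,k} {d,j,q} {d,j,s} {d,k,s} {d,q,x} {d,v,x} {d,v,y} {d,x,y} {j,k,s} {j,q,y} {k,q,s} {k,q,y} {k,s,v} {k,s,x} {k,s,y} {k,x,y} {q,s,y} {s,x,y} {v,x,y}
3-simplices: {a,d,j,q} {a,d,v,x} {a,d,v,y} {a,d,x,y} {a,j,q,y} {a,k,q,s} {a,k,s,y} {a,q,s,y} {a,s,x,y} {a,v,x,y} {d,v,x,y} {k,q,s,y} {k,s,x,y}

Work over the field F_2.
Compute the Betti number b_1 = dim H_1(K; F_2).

n_0=9 n_1=34 n_2=37 n_3=13  [Z2]
∂1: piv[ad,aj,ak,aq,as,av,ax,ay] rk=8  ker:dj,dk,dq,ds,dv,dx,dy,jk,jq,js,jy,kq,ks,kv,kx,ky,qs,qv,qx,qy,sv,sx,sy,vx,vy,xy
∂2: piv[adj,adq,adv,adx,ady,ajq,ajy,akq,aks,aky,aqs,aqx,aqy,asx,asy,avx,avy,axy,djk,djs,dks,ksv,ksx] rk=23  ker:djq,dqx,dvx,dvy,dxy,jks,jqy,kqs,kqy,ksy,kxy,qsy,sxy,vxy
∂3: piv[adjq,advx,advy,adxy,ajqy,akqs,aksy,aqsy,asxy,avxy,kqsy,ksxy] rk=12  ker:dvxy
b_1=(34−8)−23=3

b_1=3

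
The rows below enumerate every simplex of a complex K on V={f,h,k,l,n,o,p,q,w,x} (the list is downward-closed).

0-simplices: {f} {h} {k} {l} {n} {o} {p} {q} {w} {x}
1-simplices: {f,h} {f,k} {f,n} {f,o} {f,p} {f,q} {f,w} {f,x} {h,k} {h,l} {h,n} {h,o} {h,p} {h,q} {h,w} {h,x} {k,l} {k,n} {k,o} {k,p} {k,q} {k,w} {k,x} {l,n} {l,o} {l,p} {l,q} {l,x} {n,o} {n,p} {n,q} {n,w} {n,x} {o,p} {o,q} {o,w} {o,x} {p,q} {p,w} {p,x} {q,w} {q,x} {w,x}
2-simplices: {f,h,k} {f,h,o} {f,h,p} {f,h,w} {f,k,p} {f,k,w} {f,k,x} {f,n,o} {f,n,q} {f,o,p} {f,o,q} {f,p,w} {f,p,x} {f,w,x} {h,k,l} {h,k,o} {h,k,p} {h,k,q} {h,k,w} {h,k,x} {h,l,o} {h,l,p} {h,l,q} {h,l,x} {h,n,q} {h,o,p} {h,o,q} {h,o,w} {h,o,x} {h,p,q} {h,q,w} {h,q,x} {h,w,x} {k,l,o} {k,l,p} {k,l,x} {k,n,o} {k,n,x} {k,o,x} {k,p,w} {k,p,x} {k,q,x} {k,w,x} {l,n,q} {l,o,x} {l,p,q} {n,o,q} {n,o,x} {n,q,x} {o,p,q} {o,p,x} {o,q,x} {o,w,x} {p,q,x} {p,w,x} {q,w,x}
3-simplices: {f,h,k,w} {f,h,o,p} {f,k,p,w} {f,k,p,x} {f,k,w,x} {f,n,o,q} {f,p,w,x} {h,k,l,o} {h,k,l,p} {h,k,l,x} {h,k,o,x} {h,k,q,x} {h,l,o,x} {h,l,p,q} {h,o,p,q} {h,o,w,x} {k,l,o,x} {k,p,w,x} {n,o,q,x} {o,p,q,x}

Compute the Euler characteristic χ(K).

n_0=10 n_1=43 n_2=56 n_3=20
χ=+10−43+56−20=3

χ(K)=3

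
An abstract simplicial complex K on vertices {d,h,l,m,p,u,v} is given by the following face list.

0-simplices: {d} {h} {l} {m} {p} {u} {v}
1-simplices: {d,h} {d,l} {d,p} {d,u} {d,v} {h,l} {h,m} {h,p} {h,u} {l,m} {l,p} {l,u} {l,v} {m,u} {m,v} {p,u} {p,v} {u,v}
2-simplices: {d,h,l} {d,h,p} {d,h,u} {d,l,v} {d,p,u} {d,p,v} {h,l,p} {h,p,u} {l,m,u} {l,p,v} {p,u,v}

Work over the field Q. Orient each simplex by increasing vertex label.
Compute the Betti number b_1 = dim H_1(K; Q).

b_1=3

n_0=7 n_1=18 n_2=11  [Q]
∂1: piv[dh,dl,dp,du,dv,hm] rk=6  ker:hl,hp,hu,lm,lp,lu,lv,mu,mv,pu,pv,uv
∂2: piv[dhl,dhp,dhu,dlv,dpu,dpv,hlp,lmu,puv] rk=9  ker:hpu,lpv
b_1=(18−6)−9=3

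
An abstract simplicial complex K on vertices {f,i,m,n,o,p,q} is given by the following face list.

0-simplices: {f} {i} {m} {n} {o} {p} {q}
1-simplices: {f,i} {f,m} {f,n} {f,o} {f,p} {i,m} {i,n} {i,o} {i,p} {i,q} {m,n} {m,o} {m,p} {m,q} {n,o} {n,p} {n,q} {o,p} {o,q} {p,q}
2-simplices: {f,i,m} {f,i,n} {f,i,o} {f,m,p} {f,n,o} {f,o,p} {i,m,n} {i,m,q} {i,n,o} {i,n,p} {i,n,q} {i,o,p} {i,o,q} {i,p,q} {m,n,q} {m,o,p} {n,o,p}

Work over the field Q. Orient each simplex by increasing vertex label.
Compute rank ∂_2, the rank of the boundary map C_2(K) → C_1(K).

n_0=7 n_1=20 n_2=17  [Q]
∂1: piv[fi,fm,fn,fo,fp,iq] rk=6  ker:im,in,io,ip,mn,mo,mp,mq,no,np,nq,op,oq,pq
∂2: piv[fim,fin,fio,fmp,fno,fop,imn,imq,inp,inq,iop,ioq,ipq,mop] rk=14  ker:ino,mnq,nop
rk∂_2=14

rank∂_2=14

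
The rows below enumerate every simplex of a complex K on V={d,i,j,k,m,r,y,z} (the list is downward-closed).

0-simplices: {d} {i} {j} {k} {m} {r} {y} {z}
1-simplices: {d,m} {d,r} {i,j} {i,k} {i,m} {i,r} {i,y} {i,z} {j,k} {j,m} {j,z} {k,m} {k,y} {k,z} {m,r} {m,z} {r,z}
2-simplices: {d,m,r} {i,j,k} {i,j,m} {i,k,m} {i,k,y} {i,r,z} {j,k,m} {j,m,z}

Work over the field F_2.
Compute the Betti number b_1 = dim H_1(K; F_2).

n_0=8 n_1=17 n_2=8  [Z2]
∂1: piv[dm,dr,ij,ik,im,iy,iz] rk=7  ker:ir,jk,jm,jz,km,ky,kz,mr,mz,rz
∂2: piv[dmr,ijk,ijm,ikm,iky,irz,jmz] rk=7  ker:jkm
b_1=(17−7)−7=3

b_1=3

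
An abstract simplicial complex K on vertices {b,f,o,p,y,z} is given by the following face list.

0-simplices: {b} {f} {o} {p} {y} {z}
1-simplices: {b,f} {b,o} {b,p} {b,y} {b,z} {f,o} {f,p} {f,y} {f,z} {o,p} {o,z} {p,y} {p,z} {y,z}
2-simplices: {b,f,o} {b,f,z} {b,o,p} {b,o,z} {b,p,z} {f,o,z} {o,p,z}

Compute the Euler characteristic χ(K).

χ(K)=-1

n_0=6 n_1=14 n_2=7
χ=+6−14+7=-1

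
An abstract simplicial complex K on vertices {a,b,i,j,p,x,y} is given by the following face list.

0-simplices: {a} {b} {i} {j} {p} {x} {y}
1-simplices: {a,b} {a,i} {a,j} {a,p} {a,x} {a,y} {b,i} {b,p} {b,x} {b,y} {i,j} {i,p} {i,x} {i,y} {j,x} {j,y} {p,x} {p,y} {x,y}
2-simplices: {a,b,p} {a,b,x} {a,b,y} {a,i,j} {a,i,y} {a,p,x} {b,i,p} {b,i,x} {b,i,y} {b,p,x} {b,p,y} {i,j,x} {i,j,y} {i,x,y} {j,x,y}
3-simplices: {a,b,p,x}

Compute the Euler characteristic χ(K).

χ(K)=2

n_0=7 n_1=19 n_2=15 n_3=1
χ=+7−19+15−1=2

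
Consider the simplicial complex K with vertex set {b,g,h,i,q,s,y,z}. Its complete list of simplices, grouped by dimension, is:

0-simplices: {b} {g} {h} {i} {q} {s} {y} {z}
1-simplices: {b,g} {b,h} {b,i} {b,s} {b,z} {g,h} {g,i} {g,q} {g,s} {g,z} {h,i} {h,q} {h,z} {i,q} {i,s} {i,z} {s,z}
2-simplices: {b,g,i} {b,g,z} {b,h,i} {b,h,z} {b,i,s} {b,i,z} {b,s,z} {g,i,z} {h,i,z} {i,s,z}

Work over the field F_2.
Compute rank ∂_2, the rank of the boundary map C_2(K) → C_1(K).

n_0=8 n_1=17 n_2=10  [Z2]
∂1: piv[bg,bh,bi,bs,bz,gq] rk=6  ker:gh,gi,gs,gz,hi,hq,hz,iq,is,iz,sz
∂2: piv[bgi,bgz,bhi,bhz,bis,biz,bsz] rk=7  ker:giz,hiz,isz
rk∂_2=7

rank∂_2=7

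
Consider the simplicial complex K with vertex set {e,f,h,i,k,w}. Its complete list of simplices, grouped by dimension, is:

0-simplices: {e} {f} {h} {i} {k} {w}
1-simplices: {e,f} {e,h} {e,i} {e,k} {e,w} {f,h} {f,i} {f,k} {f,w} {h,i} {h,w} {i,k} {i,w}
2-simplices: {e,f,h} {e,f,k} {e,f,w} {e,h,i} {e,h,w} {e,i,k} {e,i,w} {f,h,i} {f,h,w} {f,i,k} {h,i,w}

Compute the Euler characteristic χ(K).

n_0=6 n_1=13 n_2=11
χ=+6−13+11=4

χ(K)=4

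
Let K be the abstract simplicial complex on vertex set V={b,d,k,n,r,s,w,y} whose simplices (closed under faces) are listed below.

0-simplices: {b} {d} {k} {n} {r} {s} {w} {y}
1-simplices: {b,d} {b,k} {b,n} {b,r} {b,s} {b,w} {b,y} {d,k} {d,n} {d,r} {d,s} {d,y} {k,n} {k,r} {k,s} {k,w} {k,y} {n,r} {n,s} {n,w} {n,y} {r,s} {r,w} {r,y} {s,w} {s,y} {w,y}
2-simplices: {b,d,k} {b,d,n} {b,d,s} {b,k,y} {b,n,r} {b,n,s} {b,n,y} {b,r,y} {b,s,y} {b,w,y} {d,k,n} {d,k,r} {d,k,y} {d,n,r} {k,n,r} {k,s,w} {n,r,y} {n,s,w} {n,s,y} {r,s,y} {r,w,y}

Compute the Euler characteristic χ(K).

χ(K)=2

n_0=8 n_1=27 n_2=21
χ=+8−27+21=2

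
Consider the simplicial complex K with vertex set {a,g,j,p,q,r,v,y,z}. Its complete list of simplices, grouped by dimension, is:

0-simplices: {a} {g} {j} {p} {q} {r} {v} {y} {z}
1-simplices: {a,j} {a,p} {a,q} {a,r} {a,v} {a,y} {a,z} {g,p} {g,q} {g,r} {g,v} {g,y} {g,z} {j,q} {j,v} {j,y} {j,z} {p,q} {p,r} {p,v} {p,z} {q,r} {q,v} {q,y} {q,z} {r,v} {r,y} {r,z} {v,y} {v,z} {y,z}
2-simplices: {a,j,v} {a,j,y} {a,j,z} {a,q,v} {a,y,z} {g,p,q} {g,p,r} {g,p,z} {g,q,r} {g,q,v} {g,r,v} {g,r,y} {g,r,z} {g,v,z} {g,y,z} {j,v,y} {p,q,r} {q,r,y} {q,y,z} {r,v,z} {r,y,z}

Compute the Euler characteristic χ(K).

χ(K)=-1

n_0=9 n_1=31 n_2=21
χ=+9−31+21=-1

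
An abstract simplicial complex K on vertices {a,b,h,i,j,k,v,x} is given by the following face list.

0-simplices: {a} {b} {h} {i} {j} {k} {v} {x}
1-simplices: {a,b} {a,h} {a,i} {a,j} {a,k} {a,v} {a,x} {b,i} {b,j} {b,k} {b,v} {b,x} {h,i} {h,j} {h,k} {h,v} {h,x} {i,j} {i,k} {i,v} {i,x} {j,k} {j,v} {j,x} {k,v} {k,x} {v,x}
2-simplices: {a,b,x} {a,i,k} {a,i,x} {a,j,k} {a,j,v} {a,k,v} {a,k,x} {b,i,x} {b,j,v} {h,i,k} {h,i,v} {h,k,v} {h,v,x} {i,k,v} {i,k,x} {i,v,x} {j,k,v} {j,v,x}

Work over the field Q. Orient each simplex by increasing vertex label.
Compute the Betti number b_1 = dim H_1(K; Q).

n_0=8 n_1=27 n_2=18  [Q]
∂1: piv[ab,ah,ai,aj,ak,av,ax] rk=7  ker:bi,bj,bk,bv,bx,hi,hj,hk,hv,hx,ij,ik,iv,ix,jk,jv,jx,kv,kx,vx
∂2: piv[abx,aik,aix,ajk,ajv,akv,akx,bix,bjv,hik,hiv,hkv,hvx,ivx,jvx] rk=15  ker:ikv,ikx,jkv
b_1=(27−7)−15=5

b_1=5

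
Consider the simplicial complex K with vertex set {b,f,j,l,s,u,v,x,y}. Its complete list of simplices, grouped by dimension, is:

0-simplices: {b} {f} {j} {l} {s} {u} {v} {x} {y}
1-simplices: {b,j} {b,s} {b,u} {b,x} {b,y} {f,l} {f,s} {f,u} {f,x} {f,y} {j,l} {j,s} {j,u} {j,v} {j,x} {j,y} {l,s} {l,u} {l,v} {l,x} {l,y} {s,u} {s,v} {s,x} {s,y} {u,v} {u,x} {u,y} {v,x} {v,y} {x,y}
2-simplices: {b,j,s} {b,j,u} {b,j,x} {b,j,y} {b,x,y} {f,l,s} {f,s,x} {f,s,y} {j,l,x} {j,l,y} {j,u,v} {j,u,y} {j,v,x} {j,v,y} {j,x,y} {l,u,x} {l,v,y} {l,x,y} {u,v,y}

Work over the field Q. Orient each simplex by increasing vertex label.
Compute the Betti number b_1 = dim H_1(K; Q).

n_0=9 n_1=31 n_2=19  [Q]
∂1: piv[bj,bs,bu,bx,by,fl,fs,jv] rk=8  ker:fu,fx,fy,jl,js,ju,jx,jy,ls,lu,lv,lx,ly,su,sv,sx,sy,uv,ux,uy,vx,vy,xy
∂2: piv[bjs,bju,bjx,bjy,bxy,fls,fsx,fsy,jlx,jly,juv,juy,jvx,jvy,lux,lvy] rk=16  ker:jxy,lxy,uvy
b_1=(31−8)−16=7

b_1=7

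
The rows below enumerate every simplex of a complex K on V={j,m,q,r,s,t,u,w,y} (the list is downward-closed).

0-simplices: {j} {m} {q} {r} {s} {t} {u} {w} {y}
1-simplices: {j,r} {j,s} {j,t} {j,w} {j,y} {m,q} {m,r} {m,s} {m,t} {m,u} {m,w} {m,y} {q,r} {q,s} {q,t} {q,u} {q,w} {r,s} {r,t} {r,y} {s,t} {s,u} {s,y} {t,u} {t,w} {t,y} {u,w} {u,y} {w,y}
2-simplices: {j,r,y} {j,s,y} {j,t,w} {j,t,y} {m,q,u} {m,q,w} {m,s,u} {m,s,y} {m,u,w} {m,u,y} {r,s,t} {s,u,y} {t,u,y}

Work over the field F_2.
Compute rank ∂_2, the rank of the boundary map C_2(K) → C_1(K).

rank∂_2=12

n_0=9 n_1=29 n_2=13  [Z2]
∂1: piv[jr,js,jt,jw,jy,mq,mr,mu] rk=8  ker:ms,mt,mw,my,qr,qs,qt,qu,qw,rs,rt,ry,st,su,sy,tu,tw,ty,uw,uy,wy
∂2: piv[jry,jsy,jtw,jty,mqu,mqw,msu,msy,muw,muy,rst,tuy] rk=12  ker:suy
rk∂_2=12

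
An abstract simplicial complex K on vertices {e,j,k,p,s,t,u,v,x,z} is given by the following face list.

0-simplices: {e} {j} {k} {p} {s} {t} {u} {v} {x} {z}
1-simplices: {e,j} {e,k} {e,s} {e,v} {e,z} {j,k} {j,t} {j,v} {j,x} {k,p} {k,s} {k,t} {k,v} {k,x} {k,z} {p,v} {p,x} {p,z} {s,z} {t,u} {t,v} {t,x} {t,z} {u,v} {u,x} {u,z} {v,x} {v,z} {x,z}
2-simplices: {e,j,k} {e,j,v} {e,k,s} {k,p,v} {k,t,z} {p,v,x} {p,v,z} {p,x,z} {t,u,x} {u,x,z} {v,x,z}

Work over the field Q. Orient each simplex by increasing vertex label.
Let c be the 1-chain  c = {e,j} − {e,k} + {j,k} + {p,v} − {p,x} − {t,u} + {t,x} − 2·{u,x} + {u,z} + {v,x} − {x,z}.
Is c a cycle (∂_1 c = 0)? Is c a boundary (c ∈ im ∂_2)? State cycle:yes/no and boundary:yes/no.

cycle:yes boundary:yes

n_0=10 n_1=29 n_2=11  [Q]
∂1: piv[ej,ek,es,ev,ez,jt,jx,kp,tu] rk=9  ker:jk,jv,ks,kt,kv,kx,kz,pv,px,pz,sz,tv,tx,tz,uv,ux,uz,vx,vz,xz
∂2: piv[ejk,ejv,eks,kpv,ktz,pvx,pvz,pxz,tux,uxz] rk=10  ker:vxz
∂1c = 0
c vs im∂2: reduces to 0 ⇒ boundary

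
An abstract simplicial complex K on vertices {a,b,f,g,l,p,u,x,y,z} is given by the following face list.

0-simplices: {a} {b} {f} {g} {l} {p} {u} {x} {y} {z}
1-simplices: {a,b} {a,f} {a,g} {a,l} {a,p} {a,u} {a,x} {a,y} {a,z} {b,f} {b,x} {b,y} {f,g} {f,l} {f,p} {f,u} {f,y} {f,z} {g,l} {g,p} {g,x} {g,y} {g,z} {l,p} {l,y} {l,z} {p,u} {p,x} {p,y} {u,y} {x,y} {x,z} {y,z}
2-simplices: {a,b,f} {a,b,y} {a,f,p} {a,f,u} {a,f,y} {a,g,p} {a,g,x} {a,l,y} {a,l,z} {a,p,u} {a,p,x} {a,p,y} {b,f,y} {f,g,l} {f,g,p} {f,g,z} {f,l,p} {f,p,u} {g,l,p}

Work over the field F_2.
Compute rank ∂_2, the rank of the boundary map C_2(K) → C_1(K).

n_0=10 n_1=33 n_2=19  [Z2]
∂1: piv[ab,af,ag,al,ap,au,ax,ay,az] rk=9  ker:bf,bx,by,fg,fl,fp,fu,fy,fz,gl,gp,gx,gy,gz,lp,ly,lz,pu,px,py,uy,xy,xz,yz
∂2: piv[abf,aby,afp,afu,afy,agp,agx,aly,alz,apu,apx,apy,fgl,fgp,fgz,flp] rk=16  ker:bfy,fpu,glp
rk∂_2=16

rank∂_2=16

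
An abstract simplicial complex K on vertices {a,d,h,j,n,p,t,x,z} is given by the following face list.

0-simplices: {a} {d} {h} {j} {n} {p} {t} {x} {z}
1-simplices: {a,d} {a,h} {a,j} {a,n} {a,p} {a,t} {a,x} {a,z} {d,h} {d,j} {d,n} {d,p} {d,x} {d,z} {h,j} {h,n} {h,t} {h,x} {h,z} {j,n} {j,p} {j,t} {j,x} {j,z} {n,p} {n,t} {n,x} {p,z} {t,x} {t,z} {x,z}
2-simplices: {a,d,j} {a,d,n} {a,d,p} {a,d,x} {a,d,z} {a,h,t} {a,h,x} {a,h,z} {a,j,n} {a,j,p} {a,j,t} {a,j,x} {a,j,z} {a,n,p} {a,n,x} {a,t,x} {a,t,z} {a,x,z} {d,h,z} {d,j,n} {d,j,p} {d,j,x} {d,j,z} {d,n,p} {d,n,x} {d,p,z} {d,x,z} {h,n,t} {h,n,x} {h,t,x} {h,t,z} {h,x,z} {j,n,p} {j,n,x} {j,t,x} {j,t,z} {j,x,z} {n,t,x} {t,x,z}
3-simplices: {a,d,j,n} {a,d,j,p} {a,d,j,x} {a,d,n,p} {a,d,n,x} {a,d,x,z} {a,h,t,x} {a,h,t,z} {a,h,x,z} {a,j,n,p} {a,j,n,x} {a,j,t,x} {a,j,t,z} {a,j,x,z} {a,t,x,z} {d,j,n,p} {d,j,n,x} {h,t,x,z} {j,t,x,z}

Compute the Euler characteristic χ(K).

n_0=9 n_1=31 n_2=39 n_3=19
χ=+9−31+39−19=-2

χ(K)=-2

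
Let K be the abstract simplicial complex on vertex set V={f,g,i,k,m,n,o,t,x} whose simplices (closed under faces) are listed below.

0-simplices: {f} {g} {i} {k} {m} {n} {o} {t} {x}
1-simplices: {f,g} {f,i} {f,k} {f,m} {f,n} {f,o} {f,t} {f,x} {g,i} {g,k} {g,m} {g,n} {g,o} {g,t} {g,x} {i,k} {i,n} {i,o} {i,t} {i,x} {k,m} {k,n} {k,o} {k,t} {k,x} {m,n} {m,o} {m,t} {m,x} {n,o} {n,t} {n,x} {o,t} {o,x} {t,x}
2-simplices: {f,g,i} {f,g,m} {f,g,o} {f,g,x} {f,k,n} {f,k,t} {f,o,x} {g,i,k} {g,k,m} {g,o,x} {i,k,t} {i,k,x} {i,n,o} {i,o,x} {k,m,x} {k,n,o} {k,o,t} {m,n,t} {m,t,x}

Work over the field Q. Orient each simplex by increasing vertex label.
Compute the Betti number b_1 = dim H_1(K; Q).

b_1=9

n_0=9 n_1=35 n_2=19  [Q]
∂1: piv[fg,fi,fk,fm,fn,fo,ft,fx] rk=8  ker:gi,gk,gm,gn,go,gt,gx,ik,in,io,it,ix,km,kn,ko,kt,kx,mn,mo,mt,mx,no,nt,nx,ot,ox,tx
∂2: piv[fgi,fgm,fgo,fgx,fkn,fkt,fox,gik,gkm,ikt,ikx,ino,iox,kmx,kno,kot,mnt,mtx] rk=18  ker:gox
b_1=(35−8)−18=9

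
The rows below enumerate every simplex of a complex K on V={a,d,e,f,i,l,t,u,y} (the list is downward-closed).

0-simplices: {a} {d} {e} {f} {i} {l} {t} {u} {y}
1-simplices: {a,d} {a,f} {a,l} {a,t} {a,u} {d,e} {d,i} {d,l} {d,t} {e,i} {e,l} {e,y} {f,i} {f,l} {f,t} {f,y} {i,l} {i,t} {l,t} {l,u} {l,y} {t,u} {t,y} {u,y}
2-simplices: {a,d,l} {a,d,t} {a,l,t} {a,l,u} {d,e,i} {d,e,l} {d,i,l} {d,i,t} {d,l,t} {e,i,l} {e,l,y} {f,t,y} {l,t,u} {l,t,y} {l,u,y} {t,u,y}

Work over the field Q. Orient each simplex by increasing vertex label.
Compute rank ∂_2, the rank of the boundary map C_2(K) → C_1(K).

n_0=9 n_1=24 n_2=16  [Q]
∂1: piv[ad,af,al,at,au,de,di,ey] rk=8  ker:dl,dt,ei,el,fi,fl,ft,fy,il,it,lt,lu,ly,tu,ty,uy
∂2: piv[adl,adt,alt,alu,dei,del,dil,dit,ely,fty,ltu,lty,luy] rk=13  ker:dlt,eil,tuy
rk∂_2=13

rank∂_2=13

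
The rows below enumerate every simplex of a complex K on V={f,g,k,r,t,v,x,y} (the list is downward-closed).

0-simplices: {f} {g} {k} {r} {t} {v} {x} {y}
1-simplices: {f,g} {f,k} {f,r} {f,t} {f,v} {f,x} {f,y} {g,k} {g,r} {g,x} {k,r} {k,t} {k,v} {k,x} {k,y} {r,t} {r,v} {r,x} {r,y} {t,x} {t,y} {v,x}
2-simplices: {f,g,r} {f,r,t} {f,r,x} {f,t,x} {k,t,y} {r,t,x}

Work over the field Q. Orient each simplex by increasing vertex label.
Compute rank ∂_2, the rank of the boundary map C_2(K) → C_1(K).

rank∂_2=5

n_0=8 n_1=22 n_2=6  [Q]
∂1: piv[fg,fk,fr,ft,fv,fx,fy] rk=7  ker:gk,gr,gx,kr,kt,kv,kx,ky,rt,rv,rx,ry,tx,ty,vx
∂2: piv[fgr,frt,frx,ftx,kty] rk=5  ker:rtx
rk∂_2=5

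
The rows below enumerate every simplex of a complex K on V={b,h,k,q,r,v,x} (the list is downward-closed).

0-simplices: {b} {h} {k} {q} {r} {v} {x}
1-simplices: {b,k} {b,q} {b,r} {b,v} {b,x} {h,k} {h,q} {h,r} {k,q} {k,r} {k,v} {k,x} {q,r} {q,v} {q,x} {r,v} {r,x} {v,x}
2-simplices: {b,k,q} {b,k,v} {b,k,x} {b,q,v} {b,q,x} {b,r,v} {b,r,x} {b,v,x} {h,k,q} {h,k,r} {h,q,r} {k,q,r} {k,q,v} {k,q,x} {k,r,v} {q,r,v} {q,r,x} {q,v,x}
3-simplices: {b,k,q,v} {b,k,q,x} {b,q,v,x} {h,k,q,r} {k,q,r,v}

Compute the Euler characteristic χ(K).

χ(K)=2

n_0=7 n_1=18 n_2=18 n_3=5
χ=+7−18+18−5=2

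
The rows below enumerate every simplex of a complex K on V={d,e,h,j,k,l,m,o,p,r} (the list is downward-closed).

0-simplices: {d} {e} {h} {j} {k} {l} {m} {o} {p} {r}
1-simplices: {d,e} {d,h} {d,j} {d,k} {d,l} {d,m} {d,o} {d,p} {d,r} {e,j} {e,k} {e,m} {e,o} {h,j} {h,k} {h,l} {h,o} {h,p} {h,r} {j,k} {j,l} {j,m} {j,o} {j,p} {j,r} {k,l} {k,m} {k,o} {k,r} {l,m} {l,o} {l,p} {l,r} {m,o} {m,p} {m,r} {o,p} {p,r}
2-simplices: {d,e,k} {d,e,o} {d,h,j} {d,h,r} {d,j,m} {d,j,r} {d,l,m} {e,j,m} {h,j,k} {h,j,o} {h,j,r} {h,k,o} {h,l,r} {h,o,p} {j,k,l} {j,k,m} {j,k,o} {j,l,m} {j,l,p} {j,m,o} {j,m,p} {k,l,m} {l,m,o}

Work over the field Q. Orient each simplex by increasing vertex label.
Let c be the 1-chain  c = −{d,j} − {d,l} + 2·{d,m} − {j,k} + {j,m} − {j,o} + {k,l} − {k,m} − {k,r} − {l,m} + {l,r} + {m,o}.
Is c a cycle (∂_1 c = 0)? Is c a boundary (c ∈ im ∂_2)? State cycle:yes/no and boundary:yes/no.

cycle:yes boundary:no

n_0=10 n_1=38 n_2=23  [Q]
∂1: piv[de,dh,dj,dk,dl,dm,do,dp,dr] rk=9  ker:ej,ek,em,eo,hj,hk,hl,ho,hp,hr,jk,jl,jm,jo,jp,jr,kl,km,ko,kr,lm,lo,lp,lr,mo,mp,mr,op,pr
∂2: piv[dek,deo,dhj,dhr,djm,djr,dlm,ejm,hjk,hjo,hko,hlr,hop,jkl,jkm,jlm,jlp,jmo,jmp,lmo] rk=20  ker:hjr,jko,klm
∂1c = 0
c vs im∂2: residual ≠ 0 ⇒ not boundary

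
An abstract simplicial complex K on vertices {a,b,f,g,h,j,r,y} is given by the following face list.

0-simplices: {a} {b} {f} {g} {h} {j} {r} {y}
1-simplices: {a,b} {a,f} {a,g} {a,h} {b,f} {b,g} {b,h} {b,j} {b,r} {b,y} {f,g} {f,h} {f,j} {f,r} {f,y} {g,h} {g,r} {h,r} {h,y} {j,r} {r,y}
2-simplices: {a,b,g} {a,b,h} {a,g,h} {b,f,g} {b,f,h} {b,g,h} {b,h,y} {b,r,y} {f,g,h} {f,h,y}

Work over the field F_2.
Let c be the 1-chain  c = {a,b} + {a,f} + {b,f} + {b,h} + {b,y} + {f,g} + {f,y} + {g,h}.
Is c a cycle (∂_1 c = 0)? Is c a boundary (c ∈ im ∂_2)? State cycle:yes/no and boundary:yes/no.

cycle:yes boundary:no

n_0=8 n_1=21 n_2=10  [Z2]
∂1: piv[ab,af,ag,ah,bj,br,by] rk=7  ker:bf,bg,bh,fg,fh,fj,fr,fy,gh,gr,hr,hy,jr,ry
∂2: piv[abg,abh,agh,bfg,bfh,bhy,bry,fhy] rk=8  ker:bgh,fgh
∂1c = 0
c vs im∂2: residual ≠ 0 ⇒ not boundary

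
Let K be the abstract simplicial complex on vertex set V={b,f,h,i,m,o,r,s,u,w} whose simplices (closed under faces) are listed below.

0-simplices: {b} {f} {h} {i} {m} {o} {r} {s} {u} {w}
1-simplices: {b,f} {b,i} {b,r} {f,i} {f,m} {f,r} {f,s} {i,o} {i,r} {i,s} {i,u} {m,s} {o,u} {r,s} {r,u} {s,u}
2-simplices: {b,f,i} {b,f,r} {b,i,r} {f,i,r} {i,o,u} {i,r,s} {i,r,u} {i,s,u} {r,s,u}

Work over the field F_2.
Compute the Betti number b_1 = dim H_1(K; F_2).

n_0=10 n_1=16 n_2=9  [Z2]
∂1: piv[bf,bi,br,fm,fs,io,iu] rk=7  ker:fi,fr,ir,is,ms,ou,rs,ru,su
∂2: piv[bfi,bfr,bir,iou,irs,iru,isu] rk=7  ker:fir,rsu
b_1=(16−7)−7=2

b_1=2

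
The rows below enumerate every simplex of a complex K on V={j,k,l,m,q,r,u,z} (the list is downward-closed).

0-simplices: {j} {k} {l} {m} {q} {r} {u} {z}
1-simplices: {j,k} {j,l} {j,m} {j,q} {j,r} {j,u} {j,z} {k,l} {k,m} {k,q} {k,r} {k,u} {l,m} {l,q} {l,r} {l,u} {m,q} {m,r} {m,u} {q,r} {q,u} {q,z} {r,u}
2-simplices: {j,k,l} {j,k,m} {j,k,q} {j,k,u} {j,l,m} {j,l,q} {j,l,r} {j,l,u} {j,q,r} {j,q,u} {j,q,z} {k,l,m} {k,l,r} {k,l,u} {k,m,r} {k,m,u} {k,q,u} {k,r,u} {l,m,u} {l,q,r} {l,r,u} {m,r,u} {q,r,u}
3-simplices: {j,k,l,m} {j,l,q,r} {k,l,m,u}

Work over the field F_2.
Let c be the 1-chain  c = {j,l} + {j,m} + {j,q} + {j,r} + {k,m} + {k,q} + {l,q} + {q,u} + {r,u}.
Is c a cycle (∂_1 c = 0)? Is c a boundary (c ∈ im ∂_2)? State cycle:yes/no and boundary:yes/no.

n_0=8 n_1=23 n_2=23 n_3=3  [Z2]
∂1: piv[jk,jl,jm,jq,jr,ju,jz] rk=7  ker:kl,km,kq,kr,ku,lm,lq,lr,lu,mq,mr,mu,qr,qu,qz,ru
∂2: piv[jkl,jkm,jkq,jku,jlm,jlq,jlr,jlu,jqr,jqu,jqz,klr,kmr,kmu,kru] rk=15  ker:klm,klu,kqu,lmu,lqr,lru,mru,qru
∂3: piv[jklm,jlqr,klmu] rk=3
∂1c = 0
c vs im∂2: reduces to 0 ⇒ boundary

cycle:yes boundary:yes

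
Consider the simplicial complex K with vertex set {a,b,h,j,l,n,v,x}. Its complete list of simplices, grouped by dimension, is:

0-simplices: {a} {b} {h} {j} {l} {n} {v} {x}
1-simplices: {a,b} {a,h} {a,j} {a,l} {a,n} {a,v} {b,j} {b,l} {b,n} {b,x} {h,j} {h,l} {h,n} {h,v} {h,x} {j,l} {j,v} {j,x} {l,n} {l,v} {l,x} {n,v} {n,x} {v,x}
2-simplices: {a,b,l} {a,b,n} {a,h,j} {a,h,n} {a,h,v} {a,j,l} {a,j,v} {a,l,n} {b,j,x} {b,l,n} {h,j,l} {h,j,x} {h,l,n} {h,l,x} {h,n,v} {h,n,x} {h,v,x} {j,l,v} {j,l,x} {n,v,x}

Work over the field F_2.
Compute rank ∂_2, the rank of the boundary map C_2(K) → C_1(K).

n_0=8 n_1=24 n_2=20  [Z2]
∂1: piv[ab,ah,aj,al,an,av,bx] rk=7  ker:bj,bl,bn,hj,hl,hn,hv,hx,jl,jv,jx,ln,lv,lx,nv,nx,vx
∂2: piv[abl,abn,ahj,ahn,ahv,ajl,ajv,aln,bjx,hjl,hjx,hlx,hnv,hnx,hvx,jlv] rk=16  ker:bln,hln,jlx,nvx
rk∂_2=16

rank∂_2=16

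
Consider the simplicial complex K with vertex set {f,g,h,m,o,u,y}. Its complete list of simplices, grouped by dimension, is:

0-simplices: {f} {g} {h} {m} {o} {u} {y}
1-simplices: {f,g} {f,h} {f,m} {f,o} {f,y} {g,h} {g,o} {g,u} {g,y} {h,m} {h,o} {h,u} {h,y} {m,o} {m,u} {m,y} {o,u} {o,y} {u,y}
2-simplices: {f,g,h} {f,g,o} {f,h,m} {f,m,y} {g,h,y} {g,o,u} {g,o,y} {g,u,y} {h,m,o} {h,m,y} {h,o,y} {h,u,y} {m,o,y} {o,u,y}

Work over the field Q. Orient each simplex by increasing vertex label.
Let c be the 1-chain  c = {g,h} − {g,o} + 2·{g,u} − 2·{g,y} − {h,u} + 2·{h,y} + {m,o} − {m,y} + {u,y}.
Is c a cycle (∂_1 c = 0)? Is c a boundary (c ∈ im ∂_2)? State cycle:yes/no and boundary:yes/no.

cycle:yes boundary:yes

n_0=7 n_1=19 n_2=14  [Q]
∂1: piv[fg,fh,fm,fo,fy,gu] rk=6  ker:gh,go,gy,hm,ho,hu,hy,mo,mu,my,ou,oy,uy
∂2: piv[fgh,fgo,fhm,fmy,ghy,gou,goy,guy,hmo,hmy,hoy,huy] rk=12  ker:moy,ouy
∂1c = 0
c vs im∂2: reduces to 0 ⇒ boundary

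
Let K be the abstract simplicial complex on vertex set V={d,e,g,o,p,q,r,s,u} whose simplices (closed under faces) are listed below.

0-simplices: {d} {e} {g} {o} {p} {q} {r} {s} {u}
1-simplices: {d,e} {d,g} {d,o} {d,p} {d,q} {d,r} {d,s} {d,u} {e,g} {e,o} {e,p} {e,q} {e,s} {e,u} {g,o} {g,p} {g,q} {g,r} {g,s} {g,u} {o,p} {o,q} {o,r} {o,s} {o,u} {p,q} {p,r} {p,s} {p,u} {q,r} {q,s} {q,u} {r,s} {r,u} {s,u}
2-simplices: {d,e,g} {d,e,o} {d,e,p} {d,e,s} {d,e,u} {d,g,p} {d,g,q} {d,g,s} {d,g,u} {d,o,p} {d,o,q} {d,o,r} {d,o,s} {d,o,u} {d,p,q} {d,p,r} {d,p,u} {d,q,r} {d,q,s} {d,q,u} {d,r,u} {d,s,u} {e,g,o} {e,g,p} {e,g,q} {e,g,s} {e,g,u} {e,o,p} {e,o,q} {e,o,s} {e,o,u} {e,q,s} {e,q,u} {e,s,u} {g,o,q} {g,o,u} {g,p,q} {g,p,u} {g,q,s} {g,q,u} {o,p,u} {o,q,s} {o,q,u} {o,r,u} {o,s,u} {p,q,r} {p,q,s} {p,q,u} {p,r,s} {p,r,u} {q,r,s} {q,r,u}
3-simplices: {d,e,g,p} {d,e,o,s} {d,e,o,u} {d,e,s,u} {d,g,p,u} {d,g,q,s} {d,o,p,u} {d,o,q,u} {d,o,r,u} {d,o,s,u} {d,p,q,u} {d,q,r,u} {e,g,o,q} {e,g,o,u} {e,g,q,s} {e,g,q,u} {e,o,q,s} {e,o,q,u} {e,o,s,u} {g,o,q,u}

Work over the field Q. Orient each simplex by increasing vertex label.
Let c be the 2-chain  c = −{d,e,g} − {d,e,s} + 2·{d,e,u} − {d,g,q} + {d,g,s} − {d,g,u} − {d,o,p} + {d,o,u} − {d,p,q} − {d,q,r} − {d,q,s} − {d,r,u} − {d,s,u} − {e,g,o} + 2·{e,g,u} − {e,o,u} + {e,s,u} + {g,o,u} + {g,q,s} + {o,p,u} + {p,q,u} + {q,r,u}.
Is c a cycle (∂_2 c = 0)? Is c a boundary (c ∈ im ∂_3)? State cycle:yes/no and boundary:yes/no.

n_0=9 n_1=35 n_2=52 n_3=20  [Q]
∂1: piv[de,dg,do,dp,dq,dr,ds,du] rk=8  ker:eg,eo,ep,eq,es,eu,go,gp,gq,gr,gs,gu,op,oq,or,os,ou,pq,pr,ps,pu,qr,qs,qu,rs,ru,su
∂2: piv[deg,deo,dep,des,deu,dgp,dgq,dgs,dgu,dop,doq,dor,dos,dou,dpq,dpr,dpu,dqr,dqs,dqu,dru,dsu,ego,egq,pqs,prs] rk=26  ker:egp,egs,egu,eop,eoq,eos,eou,eqs,equ,esu,goq,gou,gpq,gpu,gqs,gqu,opu,oqs,oqu,oru,osu,pqr,pqu,pru,qrs,qru
∂3: piv[degp,deos,deou,desu,dgpu,dgqs,dopu,doqu,doru,dosu,dpqu,dqru,egoq,egou,egqs,egqu,eoqs,eoqu] rk=18  ker:eosu,goqu
∂2c = 0
c vs im∂3: residual ≠ 0 ⇒ not boundary

cycle:yes boundary:no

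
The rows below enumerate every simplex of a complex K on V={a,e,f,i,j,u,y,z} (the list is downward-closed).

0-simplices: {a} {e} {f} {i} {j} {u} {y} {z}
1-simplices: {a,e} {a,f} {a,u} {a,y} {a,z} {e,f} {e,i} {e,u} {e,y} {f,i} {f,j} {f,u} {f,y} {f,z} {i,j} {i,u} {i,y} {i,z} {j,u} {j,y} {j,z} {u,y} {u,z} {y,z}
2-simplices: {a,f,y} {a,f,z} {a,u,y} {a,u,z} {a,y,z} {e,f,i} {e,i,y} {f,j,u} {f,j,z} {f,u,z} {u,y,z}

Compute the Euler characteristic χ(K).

χ(K)=-5

n_0=8 n_1=24 n_2=11
χ=+8−24+11=-5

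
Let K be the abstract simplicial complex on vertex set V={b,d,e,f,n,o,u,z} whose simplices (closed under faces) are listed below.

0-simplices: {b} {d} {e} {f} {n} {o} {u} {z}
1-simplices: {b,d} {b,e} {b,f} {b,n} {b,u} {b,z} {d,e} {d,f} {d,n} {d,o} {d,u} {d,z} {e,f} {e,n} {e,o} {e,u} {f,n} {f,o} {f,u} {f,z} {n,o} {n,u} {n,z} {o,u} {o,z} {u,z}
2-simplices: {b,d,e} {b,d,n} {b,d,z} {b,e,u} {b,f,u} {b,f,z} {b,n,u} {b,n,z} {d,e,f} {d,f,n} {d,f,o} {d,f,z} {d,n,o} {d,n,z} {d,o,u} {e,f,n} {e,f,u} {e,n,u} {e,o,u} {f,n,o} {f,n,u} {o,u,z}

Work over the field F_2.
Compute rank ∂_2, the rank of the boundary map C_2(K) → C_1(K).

n_0=8 n_1=26 n_2=22  [Z2]
∂1: piv[bd,be,bf,bn,bu,bz,do] rk=7  ker:de,df,dn,du,dz,ef,en,eo,eu,fn,fo,fu,fz,no,nu,nz,ou,oz,uz
∂2: piv[bde,bdn,bdz,beu,bfu,bfz,bnu,bnz,def,dfn,dfo,dfz,dno,dou,efn,eou,ouz] rk=17  ker:dnz,efu,enu,fno,fnu
rk∂_2=17

rank∂_2=17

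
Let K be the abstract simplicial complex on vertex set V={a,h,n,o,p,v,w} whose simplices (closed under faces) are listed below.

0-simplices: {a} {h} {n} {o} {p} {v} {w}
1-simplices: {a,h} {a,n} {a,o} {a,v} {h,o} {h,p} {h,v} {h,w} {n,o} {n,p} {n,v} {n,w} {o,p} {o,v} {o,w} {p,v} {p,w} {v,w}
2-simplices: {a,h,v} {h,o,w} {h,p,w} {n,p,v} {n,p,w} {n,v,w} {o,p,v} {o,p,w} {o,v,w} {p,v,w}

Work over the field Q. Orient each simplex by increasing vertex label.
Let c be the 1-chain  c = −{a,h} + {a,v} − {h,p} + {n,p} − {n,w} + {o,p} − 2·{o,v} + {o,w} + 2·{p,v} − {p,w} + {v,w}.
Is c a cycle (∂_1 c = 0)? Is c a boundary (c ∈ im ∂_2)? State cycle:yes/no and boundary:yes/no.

cycle:yes boundary:no

n_0=7 n_1=18 n_2=10  [Q]
∂1: piv[ah,an,ao,av,hp,hw] rk=6  ker:ho,hv,no,np,nv,nw,op,ov,ow,pv,pw,vw
∂2: piv[ahv,how,hpw,npv,npw,nvw,opv,opw] rk=8  ker:ovw,pvw
∂1c = 0
c vs im∂2: residual ≠ 0 ⇒ not boundary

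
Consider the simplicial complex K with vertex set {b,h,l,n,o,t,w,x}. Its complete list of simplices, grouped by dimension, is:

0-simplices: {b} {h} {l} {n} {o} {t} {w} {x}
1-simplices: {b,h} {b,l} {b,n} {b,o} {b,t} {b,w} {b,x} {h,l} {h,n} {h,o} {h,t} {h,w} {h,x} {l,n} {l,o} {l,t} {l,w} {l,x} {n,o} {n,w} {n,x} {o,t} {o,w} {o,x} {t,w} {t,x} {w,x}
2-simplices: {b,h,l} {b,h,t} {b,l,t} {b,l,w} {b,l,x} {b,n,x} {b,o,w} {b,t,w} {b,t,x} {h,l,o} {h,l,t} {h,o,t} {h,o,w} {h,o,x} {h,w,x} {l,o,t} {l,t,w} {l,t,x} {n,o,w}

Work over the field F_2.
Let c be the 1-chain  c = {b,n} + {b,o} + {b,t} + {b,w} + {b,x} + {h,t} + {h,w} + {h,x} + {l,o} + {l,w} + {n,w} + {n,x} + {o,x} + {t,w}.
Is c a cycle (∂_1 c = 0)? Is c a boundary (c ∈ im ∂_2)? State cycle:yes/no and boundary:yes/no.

n_0=8 n_1=27 n_2=19  [Z2]
∂1: piv[bh,bl,bn,bo,bt,bw,bx] rk=7  ker:hl,hn,ho,ht,hw,hx,ln,lo,lt,lw,lx,no,nw,nx,ot,ow,ox,tw,tx,wx
∂2: piv[bhl,bht,blt,blw,blx,bnx,bow,btw,btx,hlo,hot,how,hox,hwx,now] rk=15  ker:hlt,lot,ltw,ltx
∂1c = {b} + {h} + {n} + {o} + {t} + {w}

cycle:no boundary:no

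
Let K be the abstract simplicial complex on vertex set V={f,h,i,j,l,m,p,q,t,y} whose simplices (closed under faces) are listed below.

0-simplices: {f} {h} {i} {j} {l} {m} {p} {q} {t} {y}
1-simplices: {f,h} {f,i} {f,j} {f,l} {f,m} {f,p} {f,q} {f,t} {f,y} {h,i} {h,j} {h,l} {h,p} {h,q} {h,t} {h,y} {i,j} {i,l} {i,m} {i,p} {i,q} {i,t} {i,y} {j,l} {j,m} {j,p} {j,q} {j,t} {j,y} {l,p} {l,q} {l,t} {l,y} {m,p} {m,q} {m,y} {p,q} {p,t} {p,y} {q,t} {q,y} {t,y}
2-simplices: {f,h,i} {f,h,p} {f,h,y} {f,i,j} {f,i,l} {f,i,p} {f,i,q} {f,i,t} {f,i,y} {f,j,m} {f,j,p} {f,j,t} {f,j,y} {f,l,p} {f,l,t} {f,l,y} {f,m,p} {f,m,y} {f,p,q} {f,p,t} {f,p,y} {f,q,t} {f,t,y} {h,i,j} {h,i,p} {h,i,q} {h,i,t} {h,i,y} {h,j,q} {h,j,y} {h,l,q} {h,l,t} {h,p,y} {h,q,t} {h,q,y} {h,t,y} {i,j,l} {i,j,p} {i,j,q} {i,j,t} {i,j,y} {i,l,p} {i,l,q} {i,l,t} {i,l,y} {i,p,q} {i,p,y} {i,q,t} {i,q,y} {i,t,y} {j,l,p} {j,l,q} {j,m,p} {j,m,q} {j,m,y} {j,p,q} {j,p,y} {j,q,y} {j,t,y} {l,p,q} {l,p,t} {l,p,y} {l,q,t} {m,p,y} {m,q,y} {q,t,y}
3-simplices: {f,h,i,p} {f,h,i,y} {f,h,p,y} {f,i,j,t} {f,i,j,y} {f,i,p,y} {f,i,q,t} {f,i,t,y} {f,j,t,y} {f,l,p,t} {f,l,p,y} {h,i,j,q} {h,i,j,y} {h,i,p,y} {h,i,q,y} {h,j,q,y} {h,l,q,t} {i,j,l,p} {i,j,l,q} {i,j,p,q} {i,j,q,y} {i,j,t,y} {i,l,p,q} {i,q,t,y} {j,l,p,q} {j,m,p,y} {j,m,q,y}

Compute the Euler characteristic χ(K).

χ(K)=7

n_0=10 n_1=42 n_2=66 n_3=27
χ=+10−42+66−27=7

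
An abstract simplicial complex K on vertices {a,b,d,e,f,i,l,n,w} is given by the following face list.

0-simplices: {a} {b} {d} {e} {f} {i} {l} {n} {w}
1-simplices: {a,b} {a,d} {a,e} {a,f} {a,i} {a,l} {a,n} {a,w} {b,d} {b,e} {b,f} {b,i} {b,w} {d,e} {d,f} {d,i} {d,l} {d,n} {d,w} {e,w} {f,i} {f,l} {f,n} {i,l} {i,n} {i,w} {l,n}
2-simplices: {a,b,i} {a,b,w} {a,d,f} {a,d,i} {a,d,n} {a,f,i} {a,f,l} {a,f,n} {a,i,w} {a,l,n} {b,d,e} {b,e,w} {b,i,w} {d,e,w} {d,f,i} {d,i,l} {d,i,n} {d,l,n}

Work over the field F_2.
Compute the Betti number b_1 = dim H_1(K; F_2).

b_1=3

n_0=9 n_1=27 n_2=18  [Z2]
∂1: piv[ab,ad,ae,af,ai,al,an,aw] rk=8  ker:bd,be,bf,bi,bw,de,df,di,dl,dn,dw,ew,fi,fl,fn,il,in,iw,ln
∂2: piv[abi,abw,adf,adi,adn,afi,afl,afn,aiw,aln,bde,bew,dew,dil,din,dln] rk=16  ker:biw,dfi
b_1=(27−8)−16=3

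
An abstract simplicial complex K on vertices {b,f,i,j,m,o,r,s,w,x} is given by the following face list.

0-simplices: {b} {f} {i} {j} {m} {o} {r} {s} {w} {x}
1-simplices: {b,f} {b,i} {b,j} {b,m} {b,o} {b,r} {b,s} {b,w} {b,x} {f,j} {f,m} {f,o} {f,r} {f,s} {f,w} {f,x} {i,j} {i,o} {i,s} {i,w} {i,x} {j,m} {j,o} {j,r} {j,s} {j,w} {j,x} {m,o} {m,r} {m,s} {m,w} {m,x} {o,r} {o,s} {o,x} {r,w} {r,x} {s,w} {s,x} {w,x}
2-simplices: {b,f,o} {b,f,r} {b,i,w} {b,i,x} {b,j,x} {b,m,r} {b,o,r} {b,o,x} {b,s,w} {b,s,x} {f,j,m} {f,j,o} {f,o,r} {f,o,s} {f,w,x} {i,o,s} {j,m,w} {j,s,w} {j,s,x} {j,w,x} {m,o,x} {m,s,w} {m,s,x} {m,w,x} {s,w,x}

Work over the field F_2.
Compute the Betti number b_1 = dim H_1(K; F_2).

b_1=9

n_0=10 n_1=40 n_2=25  [Z2]
∂1: piv[bf,bi,bj,bm,bo,br,bs,bw,bx] rk=9  ker:fj,fm,fo,fr,fs,fw,fx,ij,io,is,iw,ix,jm,jo,jr,js,jw,jx,mo,mr,ms,mw,mx,or,os,ox,rw,rx,sw,sx,wx
∂2: piv[bfo,bfr,biw,bix,bjx,bmr,bor,box,bsw,bsx,fjm,fjo,fos,fwx,ios,jmw,jsw,jsx,jwx,mox,msw,msx] rk=22  ker:for,mwx,swx
b_1=(40−9)−22=9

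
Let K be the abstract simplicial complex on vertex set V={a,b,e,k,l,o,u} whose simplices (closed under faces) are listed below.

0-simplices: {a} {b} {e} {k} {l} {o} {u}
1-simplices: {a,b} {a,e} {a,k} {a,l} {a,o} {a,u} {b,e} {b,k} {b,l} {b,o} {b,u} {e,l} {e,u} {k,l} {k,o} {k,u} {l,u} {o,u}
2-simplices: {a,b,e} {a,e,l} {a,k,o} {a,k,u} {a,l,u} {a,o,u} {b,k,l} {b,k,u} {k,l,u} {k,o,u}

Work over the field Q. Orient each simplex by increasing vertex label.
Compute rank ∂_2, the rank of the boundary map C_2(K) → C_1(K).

rank∂_2=9

n_0=7 n_1=18 n_2=10  [Q]
∂1: piv[ab,ae,ak,al,ao,au] rk=6  ker:be,bk,bl,bo,bu,el,eu,kl,ko,ku,lu,ou
∂2: piv[abe,ael,ako,aku,alu,aou,bkl,bku,klu] rk=9  ker:kou
rk∂_2=9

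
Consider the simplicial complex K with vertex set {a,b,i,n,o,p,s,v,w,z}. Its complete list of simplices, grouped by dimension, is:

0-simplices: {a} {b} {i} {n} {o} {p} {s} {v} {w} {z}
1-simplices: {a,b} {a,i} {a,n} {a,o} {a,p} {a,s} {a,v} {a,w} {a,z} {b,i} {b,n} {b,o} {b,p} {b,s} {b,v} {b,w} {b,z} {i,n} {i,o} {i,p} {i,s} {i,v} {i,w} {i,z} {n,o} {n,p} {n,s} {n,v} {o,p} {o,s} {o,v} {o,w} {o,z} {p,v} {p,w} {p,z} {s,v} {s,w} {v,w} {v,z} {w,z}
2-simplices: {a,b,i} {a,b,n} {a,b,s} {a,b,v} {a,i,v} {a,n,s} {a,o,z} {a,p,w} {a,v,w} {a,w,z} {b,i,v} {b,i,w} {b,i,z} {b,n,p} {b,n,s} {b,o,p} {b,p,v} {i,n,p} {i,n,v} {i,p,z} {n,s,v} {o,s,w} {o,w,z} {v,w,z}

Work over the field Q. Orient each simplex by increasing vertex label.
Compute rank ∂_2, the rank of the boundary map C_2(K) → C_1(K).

n_0=10 n_1=41 n_2=24  [Q]
∂1: piv[ab,ai,an,ao,ap,as,av,aw,az] rk=9  ker:bi,bn,bo,bp,bs,bv,bw,bz,in,io,ip,is,iv,iw,iz,no,np,ns,nv,op,os,ov,ow,oz,pv,pw,pz,sv,sw,vw,vz,wz
∂2: piv[abi,abn,abs,abv,aiv,ans,aoz,apw,avw,awz,biw,biz,bnp,bop,bpv,inp,inv,ipz,nsv,osw,owz,vwz] rk=22  ker:biv,bns
rk∂_2=22

rank∂_2=22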